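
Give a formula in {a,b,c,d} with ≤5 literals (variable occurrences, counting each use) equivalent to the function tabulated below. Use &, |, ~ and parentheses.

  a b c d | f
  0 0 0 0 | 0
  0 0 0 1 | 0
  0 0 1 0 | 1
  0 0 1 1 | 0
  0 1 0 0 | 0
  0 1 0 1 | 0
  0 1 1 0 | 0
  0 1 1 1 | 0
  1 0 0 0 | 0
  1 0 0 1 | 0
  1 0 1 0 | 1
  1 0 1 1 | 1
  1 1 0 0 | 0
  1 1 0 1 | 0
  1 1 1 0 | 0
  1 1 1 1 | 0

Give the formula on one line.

  ~b = 1111000011110000
  ~d = 1010101010101010
  (a | ~d) = 1010101011111111
  ((a | ~d) & c) = 0010001000110011
  (~b & ((a | ~d) & c)) = 0010000000110000

(~b & ((a | ~d) & c))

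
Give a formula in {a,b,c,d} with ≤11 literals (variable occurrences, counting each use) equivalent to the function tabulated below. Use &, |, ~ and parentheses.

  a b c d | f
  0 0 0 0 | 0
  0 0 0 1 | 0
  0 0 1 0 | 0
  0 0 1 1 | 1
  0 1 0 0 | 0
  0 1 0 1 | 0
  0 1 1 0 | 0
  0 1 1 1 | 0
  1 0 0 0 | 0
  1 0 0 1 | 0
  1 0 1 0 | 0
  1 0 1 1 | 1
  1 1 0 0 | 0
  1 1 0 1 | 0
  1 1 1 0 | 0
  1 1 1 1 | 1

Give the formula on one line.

  (c & d) = 0001000100010001
  ~b = 1111000011110000
  ~d = 1010101010101010
  (~d | c) = 1011101110111011
  ~c = 1100110011001100
  (~c | d) = 1101110111011101
  (a & (~c | d)) = 0000000011011101
  ((~d | c) & (a & (~c | d))) = 0000000010011001
  (((~d | c) & (a & (~c | d))) & d) = 0000000000010001
  (~b | (((~d | c) & (a & (~c | d))) & d)) = 1111000011110001
  ((c & d) & (~b | (((~d | c) & (a & (~c | d))) & d))) = 0001000000010001

((c & d) & (~b | (((~d | c) & (a & (~c | d))) & d)))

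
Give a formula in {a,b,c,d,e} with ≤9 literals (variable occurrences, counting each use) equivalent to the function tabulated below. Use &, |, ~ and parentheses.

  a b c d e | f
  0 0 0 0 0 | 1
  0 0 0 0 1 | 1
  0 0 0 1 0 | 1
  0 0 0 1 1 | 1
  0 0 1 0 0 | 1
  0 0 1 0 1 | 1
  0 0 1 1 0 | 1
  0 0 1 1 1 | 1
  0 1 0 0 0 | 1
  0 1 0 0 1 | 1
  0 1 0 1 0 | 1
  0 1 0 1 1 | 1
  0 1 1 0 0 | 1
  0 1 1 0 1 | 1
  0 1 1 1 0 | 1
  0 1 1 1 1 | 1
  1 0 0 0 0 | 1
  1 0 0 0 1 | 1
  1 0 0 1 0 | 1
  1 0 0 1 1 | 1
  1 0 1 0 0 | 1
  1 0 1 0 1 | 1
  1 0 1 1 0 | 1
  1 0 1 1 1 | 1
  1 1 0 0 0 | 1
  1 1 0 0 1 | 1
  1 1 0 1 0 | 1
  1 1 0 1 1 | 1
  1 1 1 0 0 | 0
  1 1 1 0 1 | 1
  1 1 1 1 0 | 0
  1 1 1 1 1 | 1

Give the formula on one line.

  (e & b) = 00000000010101010000000001010101
  ~b = 11111111000000001111111100000000
  ((e & b) | ~b) = 11111111010101011111111101010101
  ~c = 11110000111100001111000011110000
  ~a = 11111111111111110000000000000000
  (d | b) = 00110011111111110011001111111111
  (~a & (d | b)) = 00110011111111110000000000000000
  (~c | (~a & (d | b))) = 11110011111111111111000011110000
  (((e & b) | ~b) | (~c | (~a & (d | b)))) = 11111111111111111111111111110101

(((e & b) | ~b) | (~c | (~a & (d | b))))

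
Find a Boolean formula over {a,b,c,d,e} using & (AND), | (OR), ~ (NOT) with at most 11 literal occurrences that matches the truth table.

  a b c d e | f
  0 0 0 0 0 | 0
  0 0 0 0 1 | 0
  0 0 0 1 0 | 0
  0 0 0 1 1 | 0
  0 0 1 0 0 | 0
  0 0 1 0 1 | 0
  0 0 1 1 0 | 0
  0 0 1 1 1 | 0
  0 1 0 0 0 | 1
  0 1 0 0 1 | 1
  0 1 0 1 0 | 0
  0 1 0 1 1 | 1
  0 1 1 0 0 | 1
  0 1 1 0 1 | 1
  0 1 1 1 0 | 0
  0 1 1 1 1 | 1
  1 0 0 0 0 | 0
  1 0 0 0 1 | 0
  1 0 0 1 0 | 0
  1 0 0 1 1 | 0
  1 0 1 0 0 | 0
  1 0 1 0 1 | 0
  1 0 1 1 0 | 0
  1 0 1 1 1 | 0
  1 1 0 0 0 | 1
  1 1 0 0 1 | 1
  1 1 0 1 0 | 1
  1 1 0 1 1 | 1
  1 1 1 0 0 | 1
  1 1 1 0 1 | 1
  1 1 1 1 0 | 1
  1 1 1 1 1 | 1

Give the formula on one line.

  ~d = 11001100110011001100110011001100
  (e | ~d) = 11011101110111011101110111011101
  (b & (e | ~d)) = 00000000110111010000000011011101
  ~a = 11111111111111110000000000000000
  ~e = 10101010101010101010101010101010
  (~a | ~e) = 11111111111111111010101010101010
  ((~a | ~e) | b) = 11111111111111111010101011111111
  (((~a | ~e) | b) & a) = 00000000000000001010101011111111
  ((b & (e | ~d)) | (((~a | ~e) | b) & a)) = 00000000110111011010101011111111
  (((b & (e | ~d)) | (((~a | ~e) | b) & a)) & b) = 00000000110111010000000011111111

(((b & (e | ~d)) | (((~a | ~e) | b) & a)) & b)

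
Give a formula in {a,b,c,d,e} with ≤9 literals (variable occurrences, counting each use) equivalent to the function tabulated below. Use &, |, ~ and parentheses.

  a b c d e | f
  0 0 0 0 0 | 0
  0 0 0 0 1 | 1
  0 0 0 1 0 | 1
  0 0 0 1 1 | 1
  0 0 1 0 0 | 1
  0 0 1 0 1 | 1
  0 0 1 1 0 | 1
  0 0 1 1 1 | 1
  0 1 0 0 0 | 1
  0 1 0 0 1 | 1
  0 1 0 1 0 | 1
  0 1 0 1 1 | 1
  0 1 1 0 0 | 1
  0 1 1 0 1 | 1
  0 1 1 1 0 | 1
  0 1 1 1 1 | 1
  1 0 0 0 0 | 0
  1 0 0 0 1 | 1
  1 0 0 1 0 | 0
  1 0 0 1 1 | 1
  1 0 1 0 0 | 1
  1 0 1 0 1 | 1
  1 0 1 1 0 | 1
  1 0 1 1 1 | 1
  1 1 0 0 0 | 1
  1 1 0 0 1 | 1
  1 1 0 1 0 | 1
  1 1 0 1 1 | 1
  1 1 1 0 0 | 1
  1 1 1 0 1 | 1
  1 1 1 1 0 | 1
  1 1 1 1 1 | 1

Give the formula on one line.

  (b & c) = 00000000000011110000000000001111
  (e | (b & c)) = 01010101010111110101010101011111
  ~a = 11111111111111110000000000000000
  (d & ~a) = 00110011001100110000000000000000
  ((d & ~a) | b) = 00110011111111110000000011111111
  (b & e) = 00000000010101010000000001010101
  (c | (b & e)) = 00001111010111110000111101011111
  (((d & ~a) | b) | (c | (b & e))) = 00111111111111110000111111111111
  ((e | (b & c)) | (((d & ~a) | b) | (c | (b & e)))) = 01111111111111110101111111111111

((e | (b & c)) | (((d & ~a) | b) | (c | (b & e))))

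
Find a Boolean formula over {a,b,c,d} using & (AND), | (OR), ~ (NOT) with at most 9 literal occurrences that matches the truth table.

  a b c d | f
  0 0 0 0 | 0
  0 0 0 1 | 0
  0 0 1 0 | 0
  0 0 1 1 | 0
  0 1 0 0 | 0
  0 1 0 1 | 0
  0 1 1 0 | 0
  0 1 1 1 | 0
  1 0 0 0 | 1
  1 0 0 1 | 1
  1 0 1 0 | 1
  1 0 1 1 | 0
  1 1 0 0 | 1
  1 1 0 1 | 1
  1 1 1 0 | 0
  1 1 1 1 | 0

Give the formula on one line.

  ~b = 1111000011110000
  ~c = 1100110011001100
  (~b | ~c) = 1111110011111100
  ~a = 1111111100000000
  (c & ~a) = 0011001100000000
  ((~b | ~c) | (c & ~a)) = 1111111111111100
  (c & b) = 0000001100000011
  ~d = 1010101010101010
  ((c & b) | ~d) = 1010101110101011
  (((c & b) | ~d) | ~c) = 1110111111101111
  (((~b | ~c) | (c & ~a)) & (((c & b) | ~d) | ~c)) = 1110111111101100
  (a & (((~b | ~c) | (c & ~a)) & (((c & b) | ~d) | ~c))) = 0000000011101100

(a & (((~b | ~c) | (c & ~a)) & (((c & b) | ~d) | ~c)))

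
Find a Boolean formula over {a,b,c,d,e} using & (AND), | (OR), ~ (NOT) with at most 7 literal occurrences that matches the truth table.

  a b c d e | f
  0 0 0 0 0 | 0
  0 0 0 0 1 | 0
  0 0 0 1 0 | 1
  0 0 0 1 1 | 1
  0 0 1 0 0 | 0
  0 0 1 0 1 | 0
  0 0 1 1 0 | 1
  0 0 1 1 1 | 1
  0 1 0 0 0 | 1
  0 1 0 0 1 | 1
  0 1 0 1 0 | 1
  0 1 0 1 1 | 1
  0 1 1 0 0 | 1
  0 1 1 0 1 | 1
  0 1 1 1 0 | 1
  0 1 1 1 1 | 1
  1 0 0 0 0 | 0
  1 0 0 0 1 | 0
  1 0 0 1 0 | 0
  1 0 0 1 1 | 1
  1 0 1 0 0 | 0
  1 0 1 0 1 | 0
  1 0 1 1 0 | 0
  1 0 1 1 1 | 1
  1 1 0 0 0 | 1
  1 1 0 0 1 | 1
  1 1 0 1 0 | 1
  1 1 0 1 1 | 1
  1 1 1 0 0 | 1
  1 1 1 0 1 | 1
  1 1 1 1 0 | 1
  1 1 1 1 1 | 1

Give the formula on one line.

(b | ((~a | (e | b)) & ((~b | ~e) & d)))

  ~a = 11111111111111110000000000000000
  (e | b) = 01010101111111110101010111111111
  (~a | (e | b)) = 11111111111111110101010111111111
  ~b = 11111111000000001111111100000000
  ~e = 10101010101010101010101010101010
  (~b | ~e) = 11111111101010101111111110101010
  ((~b | ~e) & d) = 00110011001000100011001100100010
  ((~a | (e | b)) & ((~b | ~e) & d)) = 00110011001000100001000100100010
  (b | ((~a | (e | b)) & ((~b | ~e) & d))) = 00110011111111110001000111111111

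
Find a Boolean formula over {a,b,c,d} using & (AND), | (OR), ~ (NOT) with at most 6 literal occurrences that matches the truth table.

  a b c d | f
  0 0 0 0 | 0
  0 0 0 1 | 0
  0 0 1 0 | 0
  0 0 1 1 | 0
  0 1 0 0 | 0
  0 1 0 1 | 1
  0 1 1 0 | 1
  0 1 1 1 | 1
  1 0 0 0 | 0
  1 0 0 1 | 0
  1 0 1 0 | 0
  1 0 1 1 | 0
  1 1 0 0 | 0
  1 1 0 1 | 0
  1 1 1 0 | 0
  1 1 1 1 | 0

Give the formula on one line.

  (c | d) = 0111011101110111
  ~a = 1111111100000000
  ((c | d) & ~a) = 0111011100000000
  (((c | d) & ~a) & b) = 0000011100000000

(((c | d) & ~a) & b)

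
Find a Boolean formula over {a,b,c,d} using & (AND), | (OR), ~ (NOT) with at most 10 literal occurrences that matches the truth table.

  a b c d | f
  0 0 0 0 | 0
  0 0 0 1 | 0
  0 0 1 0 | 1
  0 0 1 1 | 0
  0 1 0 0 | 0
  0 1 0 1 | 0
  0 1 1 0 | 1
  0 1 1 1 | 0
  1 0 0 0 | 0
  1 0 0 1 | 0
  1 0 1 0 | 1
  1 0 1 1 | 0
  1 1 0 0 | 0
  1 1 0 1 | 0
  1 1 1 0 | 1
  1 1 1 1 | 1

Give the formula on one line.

((c & (~d | b)) & (((d & a) | ~d) | (~c & b)))

  ~d = 1010101010101010
  (~d | b) = 1010111110101111
  (c & (~d | b)) = 0010001100100011
  (d & a) = 0000000001010101
  ((d & a) | ~d) = 1010101011111111
  ~c = 1100110011001100
  (~c & b) = 0000110000001100
  (((d & a) | ~d) | (~c & b)) = 1010111011111111
  ((c & (~d | b)) & (((d & a) | ~d) | (~c & b))) = 0010001000100011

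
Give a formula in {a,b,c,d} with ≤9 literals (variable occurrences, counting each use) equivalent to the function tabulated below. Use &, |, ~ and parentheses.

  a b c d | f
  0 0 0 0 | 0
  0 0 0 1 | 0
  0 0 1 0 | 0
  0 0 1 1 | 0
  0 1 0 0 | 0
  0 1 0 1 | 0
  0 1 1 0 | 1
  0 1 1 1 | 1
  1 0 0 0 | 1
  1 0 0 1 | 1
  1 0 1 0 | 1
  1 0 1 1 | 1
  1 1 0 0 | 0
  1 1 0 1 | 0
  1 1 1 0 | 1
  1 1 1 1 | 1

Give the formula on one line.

((a & (~b & (c | ((a | b) | d)))) | (c & b))

  ~b = 1111000011110000
  (a | b) = 0000111111111111
  ((a | b) | d) = 0101111111111111
  (c | ((a | b) | d)) = 0111111111111111
  (~b & (c | ((a | b) | d))) = 0111000011110000
  (a & (~b & (c | ((a | b) | d)))) = 0000000011110000
  (c & b) = 0000001100000011
  ((a & (~b & (c | ((a | b) | d)))) | (c & b)) = 0000001111110011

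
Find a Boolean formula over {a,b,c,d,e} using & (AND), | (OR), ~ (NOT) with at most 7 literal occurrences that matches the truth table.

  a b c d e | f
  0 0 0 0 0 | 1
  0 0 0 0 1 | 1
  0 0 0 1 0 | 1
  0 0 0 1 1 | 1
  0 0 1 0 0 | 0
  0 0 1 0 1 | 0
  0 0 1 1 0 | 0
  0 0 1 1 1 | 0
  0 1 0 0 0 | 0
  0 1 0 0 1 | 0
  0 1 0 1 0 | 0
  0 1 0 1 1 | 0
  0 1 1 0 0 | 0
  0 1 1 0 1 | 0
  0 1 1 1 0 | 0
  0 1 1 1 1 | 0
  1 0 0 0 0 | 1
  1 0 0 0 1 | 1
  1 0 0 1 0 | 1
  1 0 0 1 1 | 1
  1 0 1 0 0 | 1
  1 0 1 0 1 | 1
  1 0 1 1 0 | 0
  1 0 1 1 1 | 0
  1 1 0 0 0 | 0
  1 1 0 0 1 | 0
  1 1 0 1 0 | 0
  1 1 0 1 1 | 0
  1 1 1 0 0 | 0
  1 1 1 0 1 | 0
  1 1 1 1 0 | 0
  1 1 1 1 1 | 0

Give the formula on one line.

  ~b = 11111111000000001111111100000000
  (d | a) = 00110011001100111111111111111111
  ~d = 11001100110011001100110011001100
  (c & ~d) = 00001100000011000000110000001100
  ((d | a) & (c & ~d)) = 00000000000000000000110000001100
  ~c = 11110000111100001111000011110000
  (((d | a) & (c & ~d)) | ~c) = 11110000111100001111110011111100
  (~b & (((d | a) & (c & ~d)) | ~c)) = 11110000000000001111110000000000

(~b & (((d | a) & (c & ~d)) | ~c))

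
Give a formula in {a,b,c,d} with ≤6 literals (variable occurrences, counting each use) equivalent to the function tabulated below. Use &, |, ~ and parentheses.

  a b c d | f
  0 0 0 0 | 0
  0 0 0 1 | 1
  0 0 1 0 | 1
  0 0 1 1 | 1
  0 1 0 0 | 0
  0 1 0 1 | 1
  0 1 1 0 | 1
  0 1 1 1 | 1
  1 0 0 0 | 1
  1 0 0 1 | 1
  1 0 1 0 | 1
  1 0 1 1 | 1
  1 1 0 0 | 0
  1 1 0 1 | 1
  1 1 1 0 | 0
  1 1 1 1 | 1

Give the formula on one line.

(((b | a) & ~b) | (d | (~a & c)))

  (b | a) = 0000111111111111
  ~b = 1111000011110000
  ((b | a) & ~b) = 0000000011110000
  ~a = 1111111100000000
  (~a & c) = 0011001100000000
  (d | (~a & c)) = 0111011101010101
  (((b | a) & ~b) | (d | (~a & c))) = 0111011111110101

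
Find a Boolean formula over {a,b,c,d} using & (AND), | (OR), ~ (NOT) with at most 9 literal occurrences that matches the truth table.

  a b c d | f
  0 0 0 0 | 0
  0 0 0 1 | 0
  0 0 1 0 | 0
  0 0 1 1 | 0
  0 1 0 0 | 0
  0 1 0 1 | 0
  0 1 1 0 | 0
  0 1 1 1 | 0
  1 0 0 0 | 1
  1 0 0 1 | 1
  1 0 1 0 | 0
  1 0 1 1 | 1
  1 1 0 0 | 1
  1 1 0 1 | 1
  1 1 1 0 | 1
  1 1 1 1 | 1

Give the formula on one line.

((a & (((~c & (a | b)) | a) & (d | b))) | (~c & a))

  ~c = 1100110011001100
  (a | b) = 0000111111111111
  (~c & (a | b)) = 0000110011001100
  ((~c & (a | b)) | a) = 0000110011111111
  (d | b) = 0101111101011111
  (((~c & (a | b)) | a) & (d | b)) = 0000110001011111
  (a & (((~c & (a | b)) | a) & (d | b))) = 0000000001011111
  (~c & a) = 0000000011001100
  ((a & (((~c & (a | b)) | a) & (d | b))) | (~c & a)) = 0000000011011111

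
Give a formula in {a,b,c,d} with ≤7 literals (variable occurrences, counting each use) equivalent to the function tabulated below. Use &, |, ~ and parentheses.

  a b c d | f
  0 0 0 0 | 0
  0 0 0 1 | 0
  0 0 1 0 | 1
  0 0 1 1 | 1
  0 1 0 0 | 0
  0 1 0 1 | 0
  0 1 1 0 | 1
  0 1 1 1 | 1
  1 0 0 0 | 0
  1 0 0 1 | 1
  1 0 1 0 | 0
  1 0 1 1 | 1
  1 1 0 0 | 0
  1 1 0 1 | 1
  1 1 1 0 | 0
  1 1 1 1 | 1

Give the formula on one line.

((c | a) & (d | ~a))

  (c | a) = 0011001111111111
  ~a = 1111111100000000
  (d | ~a) = 1111111101010101
  ((c | a) & (d | ~a)) = 0011001101010101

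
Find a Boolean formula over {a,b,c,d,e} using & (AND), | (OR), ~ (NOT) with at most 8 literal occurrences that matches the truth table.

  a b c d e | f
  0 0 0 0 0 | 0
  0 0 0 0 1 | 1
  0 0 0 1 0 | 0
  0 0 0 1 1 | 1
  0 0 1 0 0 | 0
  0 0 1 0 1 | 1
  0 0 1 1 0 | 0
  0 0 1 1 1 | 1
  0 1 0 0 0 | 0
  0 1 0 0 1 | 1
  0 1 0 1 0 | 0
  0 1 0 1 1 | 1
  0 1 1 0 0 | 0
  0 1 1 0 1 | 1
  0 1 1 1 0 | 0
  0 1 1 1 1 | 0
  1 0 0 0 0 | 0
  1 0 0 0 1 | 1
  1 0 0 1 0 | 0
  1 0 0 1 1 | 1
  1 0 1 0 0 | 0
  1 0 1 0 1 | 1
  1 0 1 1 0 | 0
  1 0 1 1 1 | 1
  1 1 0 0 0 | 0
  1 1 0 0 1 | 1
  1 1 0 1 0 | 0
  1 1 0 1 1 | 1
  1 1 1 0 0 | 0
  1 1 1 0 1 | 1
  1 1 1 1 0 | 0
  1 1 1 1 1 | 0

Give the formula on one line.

  ~d = 11001100110011001100110011001100
  (~d & e) = 01000100010001000100010001000100
  (b & (~d & e)) = 00000000010001000000000001000100
  ~b = 11111111000000001111111100000000
  ~c = 11110000111100001111000011110000
  (~b | ~c) = 11111111111100001111111111110000
  ((b & (~d & e)) | (~b | ~c)) = 11111111111101001111111111110100
  (e & ((b & (~d & e)) | (~b | ~c))) = 01010101010101000101010101010100

(e & ((b & (~d & e)) | (~b | ~c)))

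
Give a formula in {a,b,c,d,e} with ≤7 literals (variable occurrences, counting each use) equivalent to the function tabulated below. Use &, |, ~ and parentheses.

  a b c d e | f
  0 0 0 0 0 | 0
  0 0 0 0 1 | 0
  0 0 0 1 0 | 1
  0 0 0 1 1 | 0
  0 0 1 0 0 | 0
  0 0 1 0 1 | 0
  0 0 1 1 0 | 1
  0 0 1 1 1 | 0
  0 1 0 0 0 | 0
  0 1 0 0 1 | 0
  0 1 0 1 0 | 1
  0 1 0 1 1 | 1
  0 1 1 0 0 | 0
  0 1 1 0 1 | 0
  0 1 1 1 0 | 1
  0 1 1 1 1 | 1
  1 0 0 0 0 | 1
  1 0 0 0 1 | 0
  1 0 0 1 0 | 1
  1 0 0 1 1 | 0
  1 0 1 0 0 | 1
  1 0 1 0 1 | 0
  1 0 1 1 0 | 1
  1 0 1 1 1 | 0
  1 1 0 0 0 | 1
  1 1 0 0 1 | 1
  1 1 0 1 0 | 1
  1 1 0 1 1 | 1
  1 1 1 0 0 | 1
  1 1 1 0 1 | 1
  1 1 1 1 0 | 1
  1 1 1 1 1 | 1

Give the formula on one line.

  (a & b) = 00000000000000000000000011111111
  ~b = 11111111000000001111111100000000
  (a & ~b) = 00000000000000001111111100000000
  ((a & b) | (a & ~b)) = 00000000000000001111111111111111
  (((a & b) | (a & ~b)) | d) = 00110011001100111111111111111111
  ~e = 10101010101010101010101010101010
  (b | ~e) = 10101010111111111010101011111111
  ((((a & b) | (a & ~b)) | d) & (b | ~e)) = 00100010001100111010101011111111

((((a & b) | (a & ~b)) | d) & (b | ~e))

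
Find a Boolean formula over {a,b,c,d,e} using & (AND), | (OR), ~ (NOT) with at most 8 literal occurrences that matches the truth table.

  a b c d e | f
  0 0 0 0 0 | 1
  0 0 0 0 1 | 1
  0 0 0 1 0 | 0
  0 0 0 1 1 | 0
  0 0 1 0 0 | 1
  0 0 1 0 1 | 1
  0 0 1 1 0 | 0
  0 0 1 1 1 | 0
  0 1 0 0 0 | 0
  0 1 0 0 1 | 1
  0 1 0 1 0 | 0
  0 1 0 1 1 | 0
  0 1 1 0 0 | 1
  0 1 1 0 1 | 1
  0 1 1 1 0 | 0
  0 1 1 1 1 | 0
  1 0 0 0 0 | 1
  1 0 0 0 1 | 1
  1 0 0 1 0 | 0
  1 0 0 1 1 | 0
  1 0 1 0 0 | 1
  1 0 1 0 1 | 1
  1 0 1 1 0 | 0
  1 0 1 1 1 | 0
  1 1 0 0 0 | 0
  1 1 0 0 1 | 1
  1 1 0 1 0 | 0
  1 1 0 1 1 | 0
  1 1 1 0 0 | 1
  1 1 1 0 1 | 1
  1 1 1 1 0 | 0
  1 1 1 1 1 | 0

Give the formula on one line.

  ~d = 11001100110011001100110011001100
  ~b = 11111111000000001111111100000000
  (~b | d) = 11111111001100111111111100110011
  ((~b | d) | e) = 11111111011101111111111101110111
  ~e = 10101010101010101010101010101010
  (d | ~e) = 10111011101110111011101110111011
  (c & (d | ~e)) = 00001011000010110000101100001011
  (((~b | d) | e) | (c & (d | ~e))) = 11111111011111111111111101111111
  (~d & (((~b | d) | e) | (c & (d | ~e)))) = 11001100010011001100110001001100

(~d & (((~b | d) | e) | (c & (d | ~e))))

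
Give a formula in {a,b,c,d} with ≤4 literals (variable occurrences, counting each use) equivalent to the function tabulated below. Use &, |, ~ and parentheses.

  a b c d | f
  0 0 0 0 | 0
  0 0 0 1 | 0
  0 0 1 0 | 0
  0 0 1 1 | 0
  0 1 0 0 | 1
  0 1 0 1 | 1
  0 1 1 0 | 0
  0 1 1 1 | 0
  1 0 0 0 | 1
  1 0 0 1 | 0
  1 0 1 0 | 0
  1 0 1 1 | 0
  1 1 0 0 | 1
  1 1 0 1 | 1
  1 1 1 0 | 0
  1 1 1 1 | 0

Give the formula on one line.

  ~c = 1100110011001100
  ~d = 1010101010101010
  (a & ~d) = 0000000010101010
  ((a & ~d) | b) = 0000111110101111
  (~c & ((a & ~d) | b)) = 0000110010001100

(~c & ((a & ~d) | b))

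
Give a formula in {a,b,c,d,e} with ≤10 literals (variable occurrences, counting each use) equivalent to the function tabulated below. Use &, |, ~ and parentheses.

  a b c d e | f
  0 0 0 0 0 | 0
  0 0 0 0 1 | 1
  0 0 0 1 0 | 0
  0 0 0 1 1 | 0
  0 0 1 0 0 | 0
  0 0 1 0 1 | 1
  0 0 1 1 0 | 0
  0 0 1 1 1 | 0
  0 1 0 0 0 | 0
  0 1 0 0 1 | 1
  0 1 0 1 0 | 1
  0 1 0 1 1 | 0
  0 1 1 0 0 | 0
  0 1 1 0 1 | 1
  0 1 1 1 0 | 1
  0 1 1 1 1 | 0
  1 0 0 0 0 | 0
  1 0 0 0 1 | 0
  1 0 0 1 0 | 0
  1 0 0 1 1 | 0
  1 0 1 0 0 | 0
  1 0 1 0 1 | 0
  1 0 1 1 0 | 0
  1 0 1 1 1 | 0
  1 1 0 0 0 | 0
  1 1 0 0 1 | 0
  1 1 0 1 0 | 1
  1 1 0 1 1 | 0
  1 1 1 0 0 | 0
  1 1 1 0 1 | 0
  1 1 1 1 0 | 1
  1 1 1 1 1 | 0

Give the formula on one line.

  ~d = 11001100110011001100110011001100
  ~a = 11111111111111110000000000000000
  (e & ~a) = 01010101010101010000000000000000
  (~d & (e & ~a)) = 01000100010001000000000000000000
  ~e = 10101010101010101010101010101010
  (~e & d) = 00100010001000100010001000100010
  (e | b) = 01010101111111110101010111111111
  ((e | b) & d) = 00010001001100110001000100110011
  ((~e & d) & ((e | b) & d)) = 00000000001000100000000000100010
  ((~d & (e & ~a)) | ((~e & d) & ((e | b) & d))) = 01000100011001100000000000100010

((~d & (e & ~a)) | ((~e & d) & ((e | b) & d)))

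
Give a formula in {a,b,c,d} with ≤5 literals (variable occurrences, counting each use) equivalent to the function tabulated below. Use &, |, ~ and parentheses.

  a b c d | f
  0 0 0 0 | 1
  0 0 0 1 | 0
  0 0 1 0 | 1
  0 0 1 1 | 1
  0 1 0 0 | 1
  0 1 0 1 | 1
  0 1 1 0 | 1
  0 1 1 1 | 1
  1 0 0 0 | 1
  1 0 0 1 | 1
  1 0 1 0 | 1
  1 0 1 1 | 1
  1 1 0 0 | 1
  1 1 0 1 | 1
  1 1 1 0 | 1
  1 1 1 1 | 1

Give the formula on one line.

  (b | c) = 0011111100111111
  ~d = 1010101010101010
  (~d | a) = 1010101011111111
  ((b | c) | (~d | a)) = 1011111111111111

((b | c) | (~d | a))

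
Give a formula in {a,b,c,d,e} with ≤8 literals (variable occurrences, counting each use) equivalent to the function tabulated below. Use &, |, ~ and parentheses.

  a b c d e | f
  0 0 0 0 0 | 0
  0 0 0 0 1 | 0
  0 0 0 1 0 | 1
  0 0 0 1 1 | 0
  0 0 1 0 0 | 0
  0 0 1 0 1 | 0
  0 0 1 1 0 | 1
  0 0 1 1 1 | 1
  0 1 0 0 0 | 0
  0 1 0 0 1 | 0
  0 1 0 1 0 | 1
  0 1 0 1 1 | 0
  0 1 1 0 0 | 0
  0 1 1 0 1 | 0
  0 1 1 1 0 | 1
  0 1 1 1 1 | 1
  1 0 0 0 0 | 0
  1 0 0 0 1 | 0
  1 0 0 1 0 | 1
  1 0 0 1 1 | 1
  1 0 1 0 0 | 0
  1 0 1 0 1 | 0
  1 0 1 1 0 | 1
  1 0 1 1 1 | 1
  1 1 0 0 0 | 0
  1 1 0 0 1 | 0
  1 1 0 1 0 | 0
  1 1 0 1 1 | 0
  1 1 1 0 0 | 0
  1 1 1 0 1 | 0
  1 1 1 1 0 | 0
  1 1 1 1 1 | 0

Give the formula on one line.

(((a | c) | (~e | ~d)) & (d & (~b | ~a)))

  (a | c) = 00001111000011111111111111111111
  ~e = 10101010101010101010101010101010
  ~d = 11001100110011001100110011001100
  (~e | ~d) = 11101110111011101110111011101110
  ((a | c) | (~e | ~d)) = 11101111111011111111111111111111
  ~b = 11111111000000001111111100000000
  ~a = 11111111111111110000000000000000
  (~b | ~a) = 11111111111111111111111100000000
  (d & (~b | ~a)) = 00110011001100110011001100000000
  (((a | c) | (~e | ~d)) & (d & (~b | ~a))) = 00100011001000110011001100000000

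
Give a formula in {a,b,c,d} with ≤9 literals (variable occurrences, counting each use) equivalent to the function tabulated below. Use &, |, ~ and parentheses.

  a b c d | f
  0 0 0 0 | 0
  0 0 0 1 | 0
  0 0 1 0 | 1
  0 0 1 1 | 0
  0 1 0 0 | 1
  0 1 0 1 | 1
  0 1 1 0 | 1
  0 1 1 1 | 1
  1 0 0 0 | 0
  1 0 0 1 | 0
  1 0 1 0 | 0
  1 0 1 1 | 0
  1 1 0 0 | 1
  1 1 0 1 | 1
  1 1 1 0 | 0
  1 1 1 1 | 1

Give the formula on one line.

((b | (c & ~d)) & (~c | (d | (~a & c))))

  ~d = 1010101010101010
  (c & ~d) = 0010001000100010
  (b | (c & ~d)) = 0010111100101111
  ~c = 1100110011001100
  ~a = 1111111100000000
  (~a & c) = 0011001100000000
  (d | (~a & c)) = 0111011101010101
  (~c | (d | (~a & c))) = 1111111111011101
  ((b | (c & ~d)) & (~c | (d | (~a & c)))) = 0010111100001101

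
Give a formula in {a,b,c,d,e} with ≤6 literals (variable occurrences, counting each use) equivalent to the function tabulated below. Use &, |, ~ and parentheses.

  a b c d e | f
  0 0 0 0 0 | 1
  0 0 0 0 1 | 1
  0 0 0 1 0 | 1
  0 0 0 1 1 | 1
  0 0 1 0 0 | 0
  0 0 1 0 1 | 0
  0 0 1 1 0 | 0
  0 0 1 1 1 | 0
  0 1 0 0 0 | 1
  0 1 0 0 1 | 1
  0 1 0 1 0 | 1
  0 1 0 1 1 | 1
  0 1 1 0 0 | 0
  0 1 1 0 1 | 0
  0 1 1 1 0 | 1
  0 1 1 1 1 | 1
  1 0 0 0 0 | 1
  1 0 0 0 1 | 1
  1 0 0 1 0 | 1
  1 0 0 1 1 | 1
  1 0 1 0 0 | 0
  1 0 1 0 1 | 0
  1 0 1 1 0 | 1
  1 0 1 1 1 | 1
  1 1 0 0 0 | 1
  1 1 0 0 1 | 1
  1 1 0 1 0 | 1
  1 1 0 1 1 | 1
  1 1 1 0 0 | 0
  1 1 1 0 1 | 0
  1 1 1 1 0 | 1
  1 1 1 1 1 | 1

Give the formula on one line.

  ~c = 11110000111100001111000011110000
  (b | a) = 00000000111111111111111111111111
  ((b | a) & d) = 00000000001100110011001100110011
  (~c | ((b | a) & d)) = 11110000111100111111001111110011

(~c | ((b | a) & d))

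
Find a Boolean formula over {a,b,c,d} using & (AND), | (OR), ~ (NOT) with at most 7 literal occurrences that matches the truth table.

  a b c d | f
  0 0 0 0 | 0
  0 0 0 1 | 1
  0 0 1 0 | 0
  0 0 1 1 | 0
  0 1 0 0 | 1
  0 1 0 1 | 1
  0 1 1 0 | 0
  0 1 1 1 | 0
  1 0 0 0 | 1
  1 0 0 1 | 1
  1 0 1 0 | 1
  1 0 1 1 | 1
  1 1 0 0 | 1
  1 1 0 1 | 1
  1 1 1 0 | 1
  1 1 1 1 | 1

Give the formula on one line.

  ~c = 1100110011001100
  ~b = 1111000011110000
  (~b & c) = 0011000000110000
  (d | (~b & c)) = 0111010101110101
  ((d | (~b & c)) | b) = 0111111101111111
  (~c & ((d | (~b & c)) | b)) = 0100110001001100
  (a | (~c & ((d | (~b & c)) | b))) = 0100110011111111

(a | (~c & ((d | (~b & c)) | b)))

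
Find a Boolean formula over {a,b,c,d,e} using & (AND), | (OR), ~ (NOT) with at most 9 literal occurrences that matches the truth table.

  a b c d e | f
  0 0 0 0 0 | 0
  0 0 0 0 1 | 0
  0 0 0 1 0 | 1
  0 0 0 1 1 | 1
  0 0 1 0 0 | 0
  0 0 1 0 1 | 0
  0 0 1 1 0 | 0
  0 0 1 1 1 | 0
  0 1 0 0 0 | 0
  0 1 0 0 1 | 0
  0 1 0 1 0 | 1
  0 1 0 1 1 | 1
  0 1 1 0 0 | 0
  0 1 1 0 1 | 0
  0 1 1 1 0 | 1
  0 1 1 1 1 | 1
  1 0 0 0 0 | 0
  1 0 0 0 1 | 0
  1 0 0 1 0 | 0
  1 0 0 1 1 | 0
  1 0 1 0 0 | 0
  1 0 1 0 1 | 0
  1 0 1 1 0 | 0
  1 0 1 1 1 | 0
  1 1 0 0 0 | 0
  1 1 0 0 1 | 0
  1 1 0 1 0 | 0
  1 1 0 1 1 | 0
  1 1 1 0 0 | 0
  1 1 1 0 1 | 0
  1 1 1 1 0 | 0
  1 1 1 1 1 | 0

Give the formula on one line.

  ~a = 11111111111111110000000000000000
  ~d = 11001100110011001100110011001100
  (~d & e) = 01000100010001000100010001000100
  ((~d & e) | a) = 01000100010001001111111111111111
  ~c = 11110000111100001111000011110000
  (b & d) = 00000000001100110000000000110011
  (~c | (b & d)) = 11110000111100111111000011110011
  (((~d & e) | a) | (~c | (b & d))) = 11110100111101111111111111111111
  (d | a) = 00110011001100111111111111111111
  ((((~d & e) | a) | (~c | (b & d))) & (d | a)) = 00110000001100111111111111111111
  (~a & ((((~d & e) | a) | (~c | (b & d))) & (d | a))) = 00110000001100110000000000000000

(~a & ((((~d & e) | a) | (~c | (b & d))) & (d | a)))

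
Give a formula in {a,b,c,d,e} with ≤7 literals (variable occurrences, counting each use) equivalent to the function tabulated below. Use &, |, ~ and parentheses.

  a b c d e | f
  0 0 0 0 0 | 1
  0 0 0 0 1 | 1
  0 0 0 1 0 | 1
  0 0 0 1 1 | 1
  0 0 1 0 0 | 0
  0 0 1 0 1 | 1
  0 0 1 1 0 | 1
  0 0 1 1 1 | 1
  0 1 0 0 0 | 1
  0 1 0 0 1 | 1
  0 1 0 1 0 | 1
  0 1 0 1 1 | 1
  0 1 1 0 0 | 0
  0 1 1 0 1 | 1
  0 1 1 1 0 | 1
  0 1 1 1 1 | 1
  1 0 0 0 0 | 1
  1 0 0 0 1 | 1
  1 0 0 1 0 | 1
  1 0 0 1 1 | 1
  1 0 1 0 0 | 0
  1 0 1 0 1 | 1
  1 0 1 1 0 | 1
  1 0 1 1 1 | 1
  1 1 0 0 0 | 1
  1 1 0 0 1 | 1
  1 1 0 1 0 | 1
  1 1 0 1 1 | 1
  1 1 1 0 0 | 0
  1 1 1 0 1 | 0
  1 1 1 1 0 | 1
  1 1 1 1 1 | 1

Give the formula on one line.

((~c | d) | ((~b | ((~a | ~e) | d)) & e))

  ~c = 11110000111100001111000011110000
  (~c | d) = 11110011111100111111001111110011
  ~b = 11111111000000001111111100000000
  ~a = 11111111111111110000000000000000
  ~e = 10101010101010101010101010101010
  (~a | ~e) = 11111111111111111010101010101010
  ((~a | ~e) | d) = 11111111111111111011101110111011
  (~b | ((~a | ~e) | d)) = 11111111111111111111111110111011
  ((~b | ((~a | ~e) | d)) & e) = 01010101010101010101010100010001
  ((~c | d) | ((~b | ((~a | ~e) | d)) & e)) = 11110111111101111111011111110011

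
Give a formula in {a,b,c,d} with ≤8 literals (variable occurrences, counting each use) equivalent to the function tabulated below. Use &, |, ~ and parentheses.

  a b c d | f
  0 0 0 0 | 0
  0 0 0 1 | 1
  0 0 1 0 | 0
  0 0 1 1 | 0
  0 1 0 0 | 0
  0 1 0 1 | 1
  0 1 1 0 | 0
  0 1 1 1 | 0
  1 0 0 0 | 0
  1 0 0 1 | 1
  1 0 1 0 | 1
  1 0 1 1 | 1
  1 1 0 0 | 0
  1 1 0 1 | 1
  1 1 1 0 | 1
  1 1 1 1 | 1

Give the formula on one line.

  ~c = 1100110011001100
  (~c & d) = 0100010001000100
  (a | (~c & d)) = 0100010011111111
  (c | d) = 0111011101110111
  ((a | (~c & d)) & (c | d)) = 0100010001110111

((a | (~c & d)) & (c | d))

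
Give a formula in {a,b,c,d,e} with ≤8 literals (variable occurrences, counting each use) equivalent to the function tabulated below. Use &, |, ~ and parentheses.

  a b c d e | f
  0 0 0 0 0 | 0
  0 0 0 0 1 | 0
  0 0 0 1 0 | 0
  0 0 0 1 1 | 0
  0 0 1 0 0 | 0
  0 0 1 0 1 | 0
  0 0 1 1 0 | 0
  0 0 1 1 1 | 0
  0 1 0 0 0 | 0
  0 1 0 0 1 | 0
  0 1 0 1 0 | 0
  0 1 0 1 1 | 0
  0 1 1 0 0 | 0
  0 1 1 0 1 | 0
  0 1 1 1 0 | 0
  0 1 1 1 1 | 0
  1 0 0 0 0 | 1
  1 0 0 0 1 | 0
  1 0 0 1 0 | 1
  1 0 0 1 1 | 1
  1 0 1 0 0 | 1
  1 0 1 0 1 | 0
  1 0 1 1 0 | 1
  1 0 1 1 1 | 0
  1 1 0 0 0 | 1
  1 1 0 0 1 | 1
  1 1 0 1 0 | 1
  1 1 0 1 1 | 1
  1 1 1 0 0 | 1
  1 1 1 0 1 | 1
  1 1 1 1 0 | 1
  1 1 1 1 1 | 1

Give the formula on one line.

  ~c = 11110000111100001111000011110000
  ~b = 11111111000000001111111100000000
  (~c & ~b) = 11110000000000001111000000000000
  (d & (~c & ~b)) = 00110000000000000011000000000000
  (b | (d & (~c & ~b))) = 00110000111111110011000011111111
  ~e = 10101010101010101010101010101010
  (~e & ~b) = 10101010000000001010101000000000
  ((b | (d & (~c & ~b))) | (~e & ~b)) = 10111010111111111011101011111111
  (a & ((b | (d & (~c & ~b))) | (~e & ~b))) = 00000000000000001011101011111111

(a & ((b | (d & (~c & ~b))) | (~e & ~b)))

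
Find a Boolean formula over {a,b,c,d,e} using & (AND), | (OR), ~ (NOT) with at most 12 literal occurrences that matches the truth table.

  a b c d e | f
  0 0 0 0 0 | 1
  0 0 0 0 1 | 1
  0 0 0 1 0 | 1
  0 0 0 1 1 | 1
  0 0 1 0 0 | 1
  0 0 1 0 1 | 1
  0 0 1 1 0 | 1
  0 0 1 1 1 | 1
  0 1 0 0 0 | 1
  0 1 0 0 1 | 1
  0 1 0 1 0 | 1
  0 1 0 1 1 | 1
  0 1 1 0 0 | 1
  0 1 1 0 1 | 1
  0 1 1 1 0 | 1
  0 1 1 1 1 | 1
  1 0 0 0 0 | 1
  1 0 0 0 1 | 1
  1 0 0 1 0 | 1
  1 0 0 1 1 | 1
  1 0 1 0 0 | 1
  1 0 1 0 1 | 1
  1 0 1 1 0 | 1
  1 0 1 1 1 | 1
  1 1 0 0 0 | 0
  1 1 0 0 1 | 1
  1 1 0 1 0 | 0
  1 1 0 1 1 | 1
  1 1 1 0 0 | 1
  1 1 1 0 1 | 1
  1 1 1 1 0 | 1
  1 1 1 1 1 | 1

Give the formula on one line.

((e | ((~a | c) & (b | ~e))) | ((~b & ~c) & (~e | d)))

  ~a = 11111111111111110000000000000000
  (~a | c) = 11111111111111110000111100001111
  ~e = 10101010101010101010101010101010
  (b | ~e) = 10101010111111111010101011111111
  ((~a | c) & (b | ~e)) = 10101010111111110000101000001111
  (e | ((~a | c) & (b | ~e))) = 11111111111111110101111101011111
  ~b = 11111111000000001111111100000000
  ~c = 11110000111100001111000011110000
  (~b & ~c) = 11110000000000001111000000000000
  (~e | d) = 10111011101110111011101110111011
  ((~b & ~c) & (~e | d)) = 10110000000000001011000000000000
  ((e | ((~a | c) & (b | ~e))) | ((~b & ~c) & (~e | d))) = 11111111111111111111111101011111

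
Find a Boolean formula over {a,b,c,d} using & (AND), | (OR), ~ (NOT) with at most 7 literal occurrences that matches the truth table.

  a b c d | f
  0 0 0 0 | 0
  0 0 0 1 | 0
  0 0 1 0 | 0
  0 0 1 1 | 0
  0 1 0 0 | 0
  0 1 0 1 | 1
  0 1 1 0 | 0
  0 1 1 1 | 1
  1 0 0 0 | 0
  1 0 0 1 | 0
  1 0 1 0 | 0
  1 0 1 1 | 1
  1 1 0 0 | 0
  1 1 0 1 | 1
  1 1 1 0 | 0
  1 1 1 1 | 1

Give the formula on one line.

  (b | c) = 0011111100111111
  ((b | c) & d) = 0001010100010101
  ~a = 1111111100000000
  (b & ~a) = 0000111100000000
  ((b & ~a) | a) = 0000111111111111
  (((b | c) & d) & ((b & ~a) | a)) = 0000010100010101

(((b | c) & d) & ((b & ~a) | a))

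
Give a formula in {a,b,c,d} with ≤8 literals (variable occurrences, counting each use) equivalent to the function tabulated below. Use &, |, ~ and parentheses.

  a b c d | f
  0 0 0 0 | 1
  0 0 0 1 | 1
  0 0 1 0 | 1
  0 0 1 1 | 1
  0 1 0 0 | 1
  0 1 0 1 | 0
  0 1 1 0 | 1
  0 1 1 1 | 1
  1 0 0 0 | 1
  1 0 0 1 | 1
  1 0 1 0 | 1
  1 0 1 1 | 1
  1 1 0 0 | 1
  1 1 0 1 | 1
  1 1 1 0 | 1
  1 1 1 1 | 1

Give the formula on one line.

(((~d & b) | ((d & c) | ~b)) | ((~b | ~d) | a))

  ~d = 1010101010101010
  (~d & b) = 0000101000001010
  (d & c) = 0001000100010001
  ~b = 1111000011110000
  ((d & c) | ~b) = 1111000111110001
  ((~d & b) | ((d & c) | ~b)) = 1111101111111011
  (~b | ~d) = 1111101011111010
  ((~b | ~d) | a) = 1111101011111111
  (((~d & b) | ((d & c) | ~b)) | ((~b | ~d) | a)) = 1111101111111111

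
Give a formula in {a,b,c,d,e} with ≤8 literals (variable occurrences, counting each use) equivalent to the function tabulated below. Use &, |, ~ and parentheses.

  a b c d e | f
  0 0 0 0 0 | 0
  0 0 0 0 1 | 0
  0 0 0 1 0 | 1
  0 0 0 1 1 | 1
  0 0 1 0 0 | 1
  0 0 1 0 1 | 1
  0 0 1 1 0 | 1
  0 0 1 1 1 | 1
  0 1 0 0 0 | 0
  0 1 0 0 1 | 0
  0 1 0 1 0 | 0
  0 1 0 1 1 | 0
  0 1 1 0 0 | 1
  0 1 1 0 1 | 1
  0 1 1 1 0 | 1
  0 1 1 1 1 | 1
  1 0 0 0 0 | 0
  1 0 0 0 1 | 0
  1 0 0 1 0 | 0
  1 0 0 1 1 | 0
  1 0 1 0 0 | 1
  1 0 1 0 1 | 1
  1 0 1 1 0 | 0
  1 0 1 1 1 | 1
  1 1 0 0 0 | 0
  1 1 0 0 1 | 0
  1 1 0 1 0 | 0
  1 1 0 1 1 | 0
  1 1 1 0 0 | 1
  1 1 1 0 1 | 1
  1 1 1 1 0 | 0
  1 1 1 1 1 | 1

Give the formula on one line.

  ~b = 11111111000000001111111100000000
  (c | ~b) = 11111111000011111111111100001111
  ~a = 11111111111111110000000000000000
  ((c | ~b) & ~a) = 11111111000011110000000000000000
  (((c | ~b) & ~a) & d) = 00110011000000110000000000000000
  ~d = 11001100110011001100110011001100
  (~d | e) = 11011101110111011101110111011101
  (c & (~d | e)) = 00001101000011010000110100001101
  ((((c | ~b) & ~a) & d) | (c & (~d | e))) = 00111111000011110000110100001101

((((c | ~b) & ~a) & d) | (c & (~d | e)))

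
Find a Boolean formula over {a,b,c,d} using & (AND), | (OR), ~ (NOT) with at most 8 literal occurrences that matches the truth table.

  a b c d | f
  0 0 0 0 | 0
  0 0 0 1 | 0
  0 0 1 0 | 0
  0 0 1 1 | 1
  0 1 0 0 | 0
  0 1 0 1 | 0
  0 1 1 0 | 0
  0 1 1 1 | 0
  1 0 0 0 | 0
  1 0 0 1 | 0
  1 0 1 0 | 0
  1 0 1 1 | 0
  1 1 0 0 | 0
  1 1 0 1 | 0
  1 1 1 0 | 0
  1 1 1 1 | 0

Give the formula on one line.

(c & ((d | b) & ((b | ~a) & ~b)))

  (d | b) = 0101111101011111
  ~a = 1111111100000000
  (b | ~a) = 1111111100001111
  ~b = 1111000011110000
  ((b | ~a) & ~b) = 1111000000000000
  ((d | b) & ((b | ~a) & ~b)) = 0101000000000000
  (c & ((d | b) & ((b | ~a) & ~b))) = 0001000000000000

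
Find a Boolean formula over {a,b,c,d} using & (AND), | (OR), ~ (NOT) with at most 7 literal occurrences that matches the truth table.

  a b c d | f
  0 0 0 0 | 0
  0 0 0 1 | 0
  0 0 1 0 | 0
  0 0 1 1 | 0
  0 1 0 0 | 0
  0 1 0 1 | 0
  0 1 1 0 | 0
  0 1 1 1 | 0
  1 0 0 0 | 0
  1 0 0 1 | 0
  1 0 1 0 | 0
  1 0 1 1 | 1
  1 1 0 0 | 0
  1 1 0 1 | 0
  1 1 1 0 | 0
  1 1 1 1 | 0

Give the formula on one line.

((d & c) & (a & ~b))

  (d & c) = 0001000100010001
  ~b = 1111000011110000
  (a & ~b) = 0000000011110000
  ((d & c) & (a & ~b)) = 0000000000010000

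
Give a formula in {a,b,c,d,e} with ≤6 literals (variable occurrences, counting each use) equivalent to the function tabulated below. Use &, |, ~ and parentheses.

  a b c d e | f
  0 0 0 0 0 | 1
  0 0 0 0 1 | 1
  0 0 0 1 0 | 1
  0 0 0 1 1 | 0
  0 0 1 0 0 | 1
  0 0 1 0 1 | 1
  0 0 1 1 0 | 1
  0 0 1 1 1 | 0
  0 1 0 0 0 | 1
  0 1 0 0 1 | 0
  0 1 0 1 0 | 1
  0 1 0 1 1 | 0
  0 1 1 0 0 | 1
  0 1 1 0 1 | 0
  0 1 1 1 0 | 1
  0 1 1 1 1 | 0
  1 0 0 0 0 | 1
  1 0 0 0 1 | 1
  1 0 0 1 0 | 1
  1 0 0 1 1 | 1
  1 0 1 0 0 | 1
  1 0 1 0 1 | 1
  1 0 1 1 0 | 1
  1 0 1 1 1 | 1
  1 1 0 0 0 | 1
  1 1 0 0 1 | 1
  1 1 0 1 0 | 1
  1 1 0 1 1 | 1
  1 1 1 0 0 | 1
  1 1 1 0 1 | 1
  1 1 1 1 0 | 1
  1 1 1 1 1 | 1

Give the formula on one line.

  ~e = 10101010101010101010101010101010
  (a | ~e) = 10101010101010101111111111111111
  ~b = 11111111000000001111111100000000
  ~d = 11001100110011001100110011001100
  (~b & ~d) = 11001100000000001100110000000000
  ((a | ~e) | (~b & ~d)) = 11101110101010101111111111111111

((a | ~e) | (~b & ~d))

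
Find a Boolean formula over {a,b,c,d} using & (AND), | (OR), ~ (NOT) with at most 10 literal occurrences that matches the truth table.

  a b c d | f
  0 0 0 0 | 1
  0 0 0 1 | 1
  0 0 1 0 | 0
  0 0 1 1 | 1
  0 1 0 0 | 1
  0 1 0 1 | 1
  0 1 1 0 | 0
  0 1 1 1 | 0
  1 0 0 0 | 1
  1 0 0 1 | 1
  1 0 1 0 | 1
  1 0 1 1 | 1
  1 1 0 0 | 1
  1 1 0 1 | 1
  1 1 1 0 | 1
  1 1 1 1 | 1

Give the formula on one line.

  ~c = 1100110011001100
  (b | c) = 0011111100111111
  ((b | c) & a) = 0000000000111111
  (~c | ((b | c) & a)) = 1100110011111111
  ~d = 1010101010101010
  ~b = 1111000011110000
  (~d | ~b) = 1111101011111010
  (c & (~d | ~b)) = 0011001000110010
  (d & (c & (~d | ~b))) = 0001000000010000
  (a | (d & (c & (~d | ~b)))) = 0001000011111111
  ((~c | ((b | c) & a)) | (a | (d & (c & (~d | ~b))))) = 1101110011111111

((~c | ((b | c) & a)) | (a | (d & (c & (~d | ~b)))))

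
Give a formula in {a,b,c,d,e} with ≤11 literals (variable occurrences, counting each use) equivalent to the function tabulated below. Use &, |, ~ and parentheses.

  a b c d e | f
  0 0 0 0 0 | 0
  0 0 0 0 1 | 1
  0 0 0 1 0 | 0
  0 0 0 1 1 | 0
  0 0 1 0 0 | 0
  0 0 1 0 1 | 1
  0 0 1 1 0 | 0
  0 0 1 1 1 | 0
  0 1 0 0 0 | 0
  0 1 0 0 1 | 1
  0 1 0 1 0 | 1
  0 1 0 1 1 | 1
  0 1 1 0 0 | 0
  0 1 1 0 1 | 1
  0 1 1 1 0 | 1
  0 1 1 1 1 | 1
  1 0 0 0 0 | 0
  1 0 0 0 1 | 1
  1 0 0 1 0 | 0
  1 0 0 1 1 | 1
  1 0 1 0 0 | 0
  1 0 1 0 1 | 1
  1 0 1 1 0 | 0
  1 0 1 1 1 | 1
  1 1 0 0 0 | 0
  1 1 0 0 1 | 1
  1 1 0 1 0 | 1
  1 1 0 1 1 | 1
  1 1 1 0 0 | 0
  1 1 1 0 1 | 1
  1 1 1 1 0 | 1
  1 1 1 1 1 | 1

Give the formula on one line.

((e | d) & ((~d | b) | ((a & d) & (e | (~d | ~a)))))

  (e | d) = 01110111011101110111011101110111
  ~d = 11001100110011001100110011001100
  (~d | b) = 11001100111111111100110011111111
  (a & d) = 00000000000000000011001100110011
  ~a = 11111111111111110000000000000000
  (~d | ~a) = 11111111111111111100110011001100
  (e | (~d | ~a)) = 11111111111111111101110111011101
  ((a & d) & (e | (~d | ~a))) = 00000000000000000001000100010001
  ((~d | b) | ((a & d) & (e | (~d | ~a)))) = 11001100111111111101110111111111
  ((e | d) & ((~d | b) | ((a & d) & (e | (~d | ~a))))) = 01000100011101110101010101110111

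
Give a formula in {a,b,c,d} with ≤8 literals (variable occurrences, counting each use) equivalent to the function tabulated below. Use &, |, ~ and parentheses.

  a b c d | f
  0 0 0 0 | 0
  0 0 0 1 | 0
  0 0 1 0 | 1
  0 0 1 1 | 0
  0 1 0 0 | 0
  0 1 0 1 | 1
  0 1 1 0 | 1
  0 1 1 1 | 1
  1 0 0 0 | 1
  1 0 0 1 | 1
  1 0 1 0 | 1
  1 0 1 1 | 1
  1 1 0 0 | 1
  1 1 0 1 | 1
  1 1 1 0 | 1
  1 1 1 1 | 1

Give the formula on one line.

  ~b = 1111000011110000
  (d | c) = 0111011101110111
  ((d | c) | a) = 0111011111111111
  (~b | ((d | c) | a)) = 1111011111111111
  (b | a) = 0000111111111111
  ~d = 1010101010101010
  (c & ~d) = 0010001000100010
  ((b | a) | (c & ~d)) = 0010111111111111
  ((~b | ((d | c) | a)) & ((b | a) | (c & ~d))) = 0010011111111111

((~b | ((d | c) | a)) & ((b | a) | (c & ~d)))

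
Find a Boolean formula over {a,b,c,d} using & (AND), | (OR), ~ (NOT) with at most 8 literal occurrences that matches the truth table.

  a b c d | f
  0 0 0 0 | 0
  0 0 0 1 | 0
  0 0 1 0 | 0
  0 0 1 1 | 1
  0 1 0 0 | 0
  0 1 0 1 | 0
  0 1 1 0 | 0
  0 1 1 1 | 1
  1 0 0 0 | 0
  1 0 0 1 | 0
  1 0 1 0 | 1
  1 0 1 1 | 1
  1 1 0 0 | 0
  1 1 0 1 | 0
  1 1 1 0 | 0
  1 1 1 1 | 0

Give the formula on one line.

  ~b = 1111000011110000
  (c & ~b) = 0011000000110000
  ~a = 1111111100000000
  (c & ~a) = 0011001100000000
  ((c & ~b) | (c & ~a)) = 0011001100110000
  (~b | c) = 1111001111110011
  (a & (~b | c)) = 0000000011110011
  ((a & (~b | c)) | d) = 0101010111110111
  (((c & ~b) | (c & ~a)) & ((a & (~b | c)) | d)) = 0001000100110000

(((c & ~b) | (c & ~a)) & ((a & (~b | c)) | d))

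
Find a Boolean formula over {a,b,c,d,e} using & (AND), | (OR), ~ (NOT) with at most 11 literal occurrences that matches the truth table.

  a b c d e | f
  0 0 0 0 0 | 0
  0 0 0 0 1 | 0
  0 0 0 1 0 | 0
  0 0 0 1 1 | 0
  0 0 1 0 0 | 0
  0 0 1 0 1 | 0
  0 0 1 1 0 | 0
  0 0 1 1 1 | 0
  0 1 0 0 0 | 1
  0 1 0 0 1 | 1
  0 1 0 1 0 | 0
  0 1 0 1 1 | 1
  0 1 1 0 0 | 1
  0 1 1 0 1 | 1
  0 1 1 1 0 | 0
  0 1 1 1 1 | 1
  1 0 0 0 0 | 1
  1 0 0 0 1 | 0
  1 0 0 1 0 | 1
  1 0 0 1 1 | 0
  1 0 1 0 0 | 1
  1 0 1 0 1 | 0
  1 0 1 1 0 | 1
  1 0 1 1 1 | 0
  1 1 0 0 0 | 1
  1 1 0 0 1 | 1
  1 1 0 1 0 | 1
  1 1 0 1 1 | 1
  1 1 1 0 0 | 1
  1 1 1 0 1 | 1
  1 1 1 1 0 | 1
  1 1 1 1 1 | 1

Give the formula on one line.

  (b | c) = 00001111111111110000111111111111
  ~d = 11001100110011001100110011001100
  ((b | c) & ~d) = 00001100110011000000110011001100
  (b & ((b | c) & ~d)) = 00000000110011000000000011001100
  (e | (b & ((b | c) & ~d))) = 01010101110111010101010111011101
  ((e | (b & ((b | c) & ~d))) & b) = 00000000110111010000000011011101
  ~e = 10101010101010101010101010101010
  (~e & a) = 00000000000000001010101010101010
  (((e | (b & ((b | c) & ~d))) & b) | (~e & a)) = 00000000110111011010101011111111

(((e | (b & ((b | c) & ~d))) & b) | (~e & a))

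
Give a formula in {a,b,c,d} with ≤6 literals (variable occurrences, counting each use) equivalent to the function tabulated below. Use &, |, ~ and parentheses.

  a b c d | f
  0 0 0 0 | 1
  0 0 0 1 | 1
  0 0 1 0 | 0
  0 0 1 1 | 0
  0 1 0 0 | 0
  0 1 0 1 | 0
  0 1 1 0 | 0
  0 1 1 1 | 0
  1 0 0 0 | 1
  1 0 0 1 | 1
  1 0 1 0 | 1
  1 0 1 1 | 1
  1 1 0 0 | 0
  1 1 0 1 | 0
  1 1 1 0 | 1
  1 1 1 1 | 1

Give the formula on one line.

((~c & ~b) | (c & a))

  ~c = 1100110011001100
  ~b = 1111000011110000
  (~c & ~b) = 1100000011000000
  (c & a) = 0000000000110011
  ((~c & ~b) | (c & a)) = 1100000011110011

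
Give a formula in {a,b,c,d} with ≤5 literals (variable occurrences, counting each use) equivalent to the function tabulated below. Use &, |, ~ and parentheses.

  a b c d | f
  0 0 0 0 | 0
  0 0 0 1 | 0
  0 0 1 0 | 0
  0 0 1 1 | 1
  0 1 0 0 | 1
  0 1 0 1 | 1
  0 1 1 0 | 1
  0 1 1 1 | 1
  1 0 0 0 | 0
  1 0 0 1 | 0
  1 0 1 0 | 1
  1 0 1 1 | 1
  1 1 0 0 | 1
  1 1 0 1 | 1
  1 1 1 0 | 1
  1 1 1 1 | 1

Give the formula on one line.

  (d | a) = 0101010111111111
  ((d | a) & c) = 0001000100110011
  (b | ((d | a) & c)) = 0001111100111111

(b | ((d | a) & c))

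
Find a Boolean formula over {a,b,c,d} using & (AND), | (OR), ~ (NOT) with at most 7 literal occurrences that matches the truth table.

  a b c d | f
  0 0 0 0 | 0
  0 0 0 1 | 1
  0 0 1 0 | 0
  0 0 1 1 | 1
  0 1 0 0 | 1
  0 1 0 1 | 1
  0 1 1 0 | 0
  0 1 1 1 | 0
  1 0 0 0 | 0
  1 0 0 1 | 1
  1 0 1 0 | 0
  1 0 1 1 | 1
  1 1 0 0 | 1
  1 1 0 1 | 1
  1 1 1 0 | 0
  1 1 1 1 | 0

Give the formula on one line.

((d | b) & (~c | (~b & d)))

  (d | b) = 0101111101011111
  ~c = 1100110011001100
  ~b = 1111000011110000
  (~b & d) = 0101000001010000
  (~c | (~b & d)) = 1101110011011100
  ((d | b) & (~c | (~b & d))) = 0101110001011100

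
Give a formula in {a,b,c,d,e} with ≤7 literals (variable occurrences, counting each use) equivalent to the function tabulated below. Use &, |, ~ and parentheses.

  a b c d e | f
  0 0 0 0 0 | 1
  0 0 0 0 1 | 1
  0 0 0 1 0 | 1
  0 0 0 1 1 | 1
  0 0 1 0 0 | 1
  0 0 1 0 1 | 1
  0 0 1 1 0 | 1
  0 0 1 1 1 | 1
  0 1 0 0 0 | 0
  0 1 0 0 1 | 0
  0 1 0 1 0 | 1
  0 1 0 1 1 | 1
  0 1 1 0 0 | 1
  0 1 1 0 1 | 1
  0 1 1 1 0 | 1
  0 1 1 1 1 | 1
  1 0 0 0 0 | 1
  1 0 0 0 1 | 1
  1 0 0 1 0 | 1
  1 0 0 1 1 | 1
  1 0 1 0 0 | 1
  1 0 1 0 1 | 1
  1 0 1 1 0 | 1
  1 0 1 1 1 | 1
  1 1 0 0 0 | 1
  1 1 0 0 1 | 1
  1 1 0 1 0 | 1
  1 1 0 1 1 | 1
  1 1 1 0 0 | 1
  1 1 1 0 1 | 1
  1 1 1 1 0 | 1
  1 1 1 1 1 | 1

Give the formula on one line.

((c | d) | (a | ~b))

  (c | d) = 00111111001111110011111100111111
  ~b = 11111111000000001111111100000000
  (a | ~b) = 11111111000000001111111111111111
  ((c | d) | (a | ~b)) = 11111111001111111111111111111111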